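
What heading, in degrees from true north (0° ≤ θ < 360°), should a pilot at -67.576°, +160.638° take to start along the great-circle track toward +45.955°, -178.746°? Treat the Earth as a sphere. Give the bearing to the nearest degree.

Δλ = -178.746 − 160.638 = -339.384°; wrapped into (−180°, 180°]: 20.616°.
θ = atan2( sin Δλ · cos φ₂ , cos φ₁ · sin φ₂ − sin φ₁ · cos φ₂ · cos Δλ )
  = atan2(0.24479, 0.87569) = 15.618° → normalised to [0°, 360°): 15.618°.

16°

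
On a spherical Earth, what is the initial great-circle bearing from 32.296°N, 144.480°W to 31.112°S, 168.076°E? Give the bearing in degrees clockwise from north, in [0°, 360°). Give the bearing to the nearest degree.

220°

Δλ = 168.076 − -144.480 = 312.556°; wrapped into (−180°, 180°]: -47.444°.
θ = atan2( sin Δλ · cos φ₂ , cos φ₁ · sin φ₂ − sin φ₁ · cos φ₂ · cos Δλ )
  = atan2(-0.63066, -0.74615) = -139.795° → normalised to [0°, 360°): 220.205°.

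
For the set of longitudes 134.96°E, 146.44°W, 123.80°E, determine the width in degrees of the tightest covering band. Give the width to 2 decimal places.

89.76°

Sort the longitudes: -146.44°, +123.80°, +134.96°.
Eastward gaps between consecutive values (wrapping around): 270.24°, 11.16°, 78.60°.
Largest gap = 270.24° ⇒ minimal covering band is its complement: 360° − 270.24° = 89.76°.
Band runs from +123.80° eastward to -146.44°, crossing the antimeridian.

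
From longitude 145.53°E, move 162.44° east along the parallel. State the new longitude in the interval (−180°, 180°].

52.03°W

Start at +145.53°; shift +162.44° → +307.97°.
+307.97° lies outside (−180°, 180°]; subtract 360° → -52.03°.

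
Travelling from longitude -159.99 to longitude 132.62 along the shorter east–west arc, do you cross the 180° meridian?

Naïve |132.62 − -159.99| = 292.61° > 180°, so the shorter arc goes the other way round — across 180°.
Signed shortest Δλ = ((132.62 − -159.99 + 180) mod 360) − 180 = -67.39°.
Going west by 67.39° from -159.99° passes through 180° before reaching +132.62°.

Yes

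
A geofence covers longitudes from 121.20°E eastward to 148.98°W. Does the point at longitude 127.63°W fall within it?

No

Band width going east from +121.20° to -148.98°: ((-148.98 − 121.20) mod 360) = 89.82°.
Offset of -127.63° east of the west edge: ((-127.63 − 121.20) mod 360) = 111.17°.
111.17° > 89.82° ⇒ outside.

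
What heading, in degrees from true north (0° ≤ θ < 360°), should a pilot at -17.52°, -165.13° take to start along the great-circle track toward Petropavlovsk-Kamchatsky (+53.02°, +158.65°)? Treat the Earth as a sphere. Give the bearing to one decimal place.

Δλ = 158.65 − -165.13 = 323.78°; wrapped into (−180°, 180°]: -36.22°.
θ = atan2( sin Δλ · cos φ₂ , cos φ₁ · sin φ₂ − sin φ₁ · cos φ₂ · cos Δλ )
  = atan2(-0.35544, 0.90788) = -21.381° → normalised to [0°, 360°): 338.619°.

338.6°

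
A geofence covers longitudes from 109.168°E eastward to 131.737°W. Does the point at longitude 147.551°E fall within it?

Band width going east from +109.168° to -131.737°: ((-131.737 − 109.168) mod 360) = 119.095°.
Offset of +147.551° east of the west edge: ((147.551 − 109.168) mod 360) = 38.383°.
38.383° ≤ 119.095° ⇒ inside.

Yes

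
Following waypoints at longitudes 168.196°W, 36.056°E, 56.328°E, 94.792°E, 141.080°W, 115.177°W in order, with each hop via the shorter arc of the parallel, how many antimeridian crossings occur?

2

Leg 1: -168.196° → +36.056°, shortest Δλ = -155.748° (west) — crosses 180°.
Leg 2: +36.056° → +56.328°, shortest Δλ = 20.272° (east) — does not cross 180°.
Leg 3: +56.328° → +94.792°, shortest Δλ = 38.464° (east) — does not cross 180°.
Leg 4: +94.792° → -141.080°, shortest Δλ = 124.128° (east) — crosses 180°.
Leg 5: -141.080° → -115.177°, shortest Δλ = 25.903° (east) — does not cross 180°.
Total crossings: 2.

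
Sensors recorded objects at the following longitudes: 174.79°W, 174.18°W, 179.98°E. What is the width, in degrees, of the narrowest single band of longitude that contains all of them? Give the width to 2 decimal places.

Sort the longitudes: -174.79°, -174.18°, +179.98°.
Eastward gaps between consecutive values (wrapping around): 0.61°, 354.16°, 5.23°.
Largest gap = 354.16° ⇒ minimal covering band is its complement: 360° − 354.16° = 5.84°.
Band runs from +179.98° eastward to -174.18°, crossing the antimeridian.

5.84°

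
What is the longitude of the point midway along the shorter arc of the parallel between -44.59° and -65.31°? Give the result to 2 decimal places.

-54.95°

Signed shortest Δλ from -44.59° to -65.31° is -20.72°.
Midpoint longitude = -44.59° + (-20.72°)/2 = -44.59° − 10.36° = -54.95°.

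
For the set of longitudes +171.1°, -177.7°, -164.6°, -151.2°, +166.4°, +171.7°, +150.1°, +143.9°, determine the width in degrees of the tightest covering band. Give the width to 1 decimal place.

Sort the longitudes: -177.7°, -164.6°, -151.2°, +143.9°, +150.1°, +166.4°, +171.1°, +171.7°.
Eastward gaps between consecutive values (wrapping around): 13.1°, 13.4°, 295.1°, 6.2°, 16.3°, 4.7°, 0.6°, 10.6°.
Largest gap = 295.1° ⇒ minimal covering band is its complement: 360° − 295.1° = 64.9°.
Band runs from +143.9° eastward to -151.2°, crossing the antimeridian.

64.9°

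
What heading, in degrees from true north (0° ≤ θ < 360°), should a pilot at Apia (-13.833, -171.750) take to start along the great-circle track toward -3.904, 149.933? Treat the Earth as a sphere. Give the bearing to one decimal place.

Δλ = 149.933 − -171.750 = 321.683°; wrapped into (−180°, 180°]: -38.317°.
θ = atan2( sin Δλ · cos φ₂ , cos φ₁ · sin φ₂ − sin φ₁ · cos φ₂ · cos Δλ )
  = atan2(-0.61857, 0.12104) = -78.928° → normalised to [0°, 360°): 281.072°.

281.1°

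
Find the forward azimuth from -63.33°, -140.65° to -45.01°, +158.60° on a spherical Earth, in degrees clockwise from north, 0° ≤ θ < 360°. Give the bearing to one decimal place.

Δλ = 158.60 − -140.65 = 299.25°; wrapped into (−180°, 180°]: -60.75°.
θ = atan2( sin Δλ · cos φ₂ , cos φ₁ · sin φ₂ − sin φ₁ · cos φ₂ · cos Δλ )
  = atan2(-0.61684, -0.00875) = -90.812° → normalised to [0°, 360°): 269.188°.

269.2°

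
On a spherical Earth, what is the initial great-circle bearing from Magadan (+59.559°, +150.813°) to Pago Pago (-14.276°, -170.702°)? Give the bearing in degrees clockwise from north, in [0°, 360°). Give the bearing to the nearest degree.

142°

Δλ = -170.702 − 150.813 = -321.515°; wrapped into (−180°, 180°]: 38.485°.
θ = atan2( sin Δλ · cos φ₂ , cos φ₁ · sin φ₂ − sin φ₁ · cos φ₂ · cos Δλ )
  = atan2(0.60309, -0.77896) = 142.252° → normalised to [0°, 360°): 142.252°.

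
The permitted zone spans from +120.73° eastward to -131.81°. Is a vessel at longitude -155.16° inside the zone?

Yes

Band width going east from +120.73° to -131.81°: ((-131.81 − 120.73) mod 360) = 107.46°.
Offset of -155.16° east of the west edge: ((-155.16 − 120.73) mod 360) = 84.11°.
84.11° ≤ 107.46° ⇒ inside.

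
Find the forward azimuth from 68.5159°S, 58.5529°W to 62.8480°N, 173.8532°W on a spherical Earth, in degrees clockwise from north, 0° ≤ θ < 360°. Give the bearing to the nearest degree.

Δλ = -173.8532 − -58.5529 = -115.3003°.
θ = atan2( sin Δλ · cos φ₂ , cos φ₁ · sin φ₂ − sin φ₁ · cos φ₂ · cos Δλ )
  = atan2(-0.41258, 0.14441) = -70.710° → normalised to [0°, 360°): 289.290°.

289°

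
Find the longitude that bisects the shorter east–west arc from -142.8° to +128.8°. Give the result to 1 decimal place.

Signed shortest Δλ from -142.8° to +128.8° is -88.4°.
Midpoint longitude = -142.8° + (-88.4°)/2 = -142.8° − 44.2° = -187.0°.
Normalise into (−180°, 180°]: +173.0°.
(The naïve average (-142.8 + +128.8)/2 = -7.0° is on the wrong side of the globe.)

+173.0°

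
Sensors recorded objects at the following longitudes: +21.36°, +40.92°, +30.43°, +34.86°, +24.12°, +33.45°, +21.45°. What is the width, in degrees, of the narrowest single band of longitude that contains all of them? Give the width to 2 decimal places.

19.56°

Sort the longitudes: +21.36°, +21.45°, +24.12°, +30.43°, +33.45°, +34.86°, +40.92°.
Eastward gaps between consecutive values (wrapping around): 0.09°, 2.67°, 6.31°, 3.02°, 1.41°, 6.06°, 340.44°.
Largest gap = 340.44° ⇒ minimal covering band is its complement: 360° − 340.44° = 19.56°.
Band runs from +21.36° eastward to +40.92°.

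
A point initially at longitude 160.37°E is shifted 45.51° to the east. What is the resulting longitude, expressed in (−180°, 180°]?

154.12°W

Start at +160.37°; shift +45.51° → +205.88°.
+205.88° lies outside (−180°, 180°]; subtract 360° → -154.12°.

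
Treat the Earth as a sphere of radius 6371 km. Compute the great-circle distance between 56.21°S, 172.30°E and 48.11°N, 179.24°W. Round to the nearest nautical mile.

Δλ = -179.24 − 172.30 = -351.54°; wrapped into (−180°, 180°]: 8.46°.
Δφ = 48.11 − -56.21 = 104.32°.
a = sin²(Δφ/2) + cos φ₁ · cos φ₂ · sin²(Δλ/2) = 0.625689.
c = 2·atan2(√a, √(1−a)) = 1.82490 rad → d = 6371·c ≈ 11626.44 km ≈ 6277.77 nmi.

6278 nmi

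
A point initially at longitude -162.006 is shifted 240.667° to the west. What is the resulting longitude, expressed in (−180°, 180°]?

-42.673°

Start at -162.006°; shift −240.667° → -402.673°.
-402.673° lies outside (−180°, 180°]; add 360° → -42.673°.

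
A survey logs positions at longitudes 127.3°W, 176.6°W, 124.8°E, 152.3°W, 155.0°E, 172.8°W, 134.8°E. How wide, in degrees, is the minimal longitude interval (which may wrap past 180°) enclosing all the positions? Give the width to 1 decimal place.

107.9°

Sort the longitudes: -176.6°, -172.8°, -152.3°, -127.3°, +124.8°, +134.8°, +155.0°.
Eastward gaps between consecutive values (wrapping around): 3.8°, 20.5°, 25.0°, 252.1°, 10.0°, 20.2°, 28.4°.
Largest gap = 252.1° ⇒ minimal covering band is its complement: 360° − 252.1° = 107.9°.
Band runs from +124.8° eastward to -127.3°, crossing the antimeridian.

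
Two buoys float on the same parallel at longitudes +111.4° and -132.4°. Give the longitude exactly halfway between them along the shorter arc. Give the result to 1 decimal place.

+169.5°

Signed shortest Δλ from +111.4° to -132.4° is +116.2°.
Midpoint longitude = +111.4° + (+116.2°)/2 = +111.4° + 58.1° = +169.5°.
(The naïve average (+111.4 + -132.4)/2 = -10.5° is on the wrong side of the globe.)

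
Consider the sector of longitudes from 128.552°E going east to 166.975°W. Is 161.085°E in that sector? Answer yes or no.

Band width going east from +128.552° to -166.975°: ((-166.975 − 128.552) mod 360) = 64.473°.
Offset of +161.085° east of the west edge: ((161.085 − 128.552) mod 360) = 32.533°.
32.533° ≤ 64.473° ⇒ inside.

Yes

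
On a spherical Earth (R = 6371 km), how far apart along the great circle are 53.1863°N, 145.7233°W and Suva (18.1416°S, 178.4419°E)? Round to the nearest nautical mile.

Δλ = 178.4419 − -145.7233 = 324.1652°; wrapped into (−180°, 180°]: -35.8348°.
Δφ = -18.1416 − 53.1863 = -71.3279°.
a = sin²(Δφ/2) + cos φ₁ · cos φ₂ · sin²(Δλ/2) = 0.393818.
c = 2·atan2(√a, √(1−a)) = 1.35680 rad → d = 6371·c ≈ 8644.19 km ≈ 4667.49 nmi.

4667 nmi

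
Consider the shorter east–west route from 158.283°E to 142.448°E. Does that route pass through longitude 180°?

Signed shortest Δλ = ((142.448 − 158.283 + 180) mod 360) − 180 = -15.835°.
Going west by 15.835° from +158.283° reaches +142.448° without touching 180°.

No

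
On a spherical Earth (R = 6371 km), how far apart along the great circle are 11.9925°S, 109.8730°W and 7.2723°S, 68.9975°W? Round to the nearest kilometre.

4508 km

Δλ = -68.9975 − -109.8730 = 40.8755°.
Δφ = -7.2723 − -11.9925 = 4.7202°.
a = sin²(Δφ/2) + cos φ₁ · cos φ₂ · sin²(Δλ/2) = 0.120008.
c = 2·atan2(√a, √(1−a)) = 0.70751 rad → d = 6371·c ≈ 4507.54 km.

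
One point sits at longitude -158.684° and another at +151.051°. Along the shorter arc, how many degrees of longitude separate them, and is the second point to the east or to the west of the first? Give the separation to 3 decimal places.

50.265° west

Raw difference: 151.051 − -158.684 = 309.735°.
Normalise into (−180°, 180°]: 309.735° − 360° = -50.265°.
Negative ⇒ the second point lies to the west; separation 50.265°.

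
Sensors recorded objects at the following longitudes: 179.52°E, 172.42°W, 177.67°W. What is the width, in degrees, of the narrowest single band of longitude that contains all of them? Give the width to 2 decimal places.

Sort the longitudes: -177.67°, -172.42°, +179.52°.
Eastward gaps between consecutive values (wrapping around): 5.25°, 351.94°, 2.81°.
Largest gap = 351.94° ⇒ minimal covering band is its complement: 360° − 351.94° = 8.06°.
Band runs from +179.52° eastward to -172.42°, crossing the antimeridian.

8.06°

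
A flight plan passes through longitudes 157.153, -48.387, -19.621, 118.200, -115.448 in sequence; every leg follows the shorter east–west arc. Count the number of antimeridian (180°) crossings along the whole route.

Leg 1: +157.153° → -48.387°, shortest Δλ = 154.46° (east) — crosses 180°.
Leg 2: -48.387° → -19.621°, shortest Δλ = 28.766° (east) — does not cross 180°.
Leg 3: -19.621° → +118.200°, shortest Δλ = 137.821° (east) — does not cross 180°.
Leg 4: +118.200° → -115.448°, shortest Δλ = 126.352° (east) — crosses 180°.
Total crossings: 2.

2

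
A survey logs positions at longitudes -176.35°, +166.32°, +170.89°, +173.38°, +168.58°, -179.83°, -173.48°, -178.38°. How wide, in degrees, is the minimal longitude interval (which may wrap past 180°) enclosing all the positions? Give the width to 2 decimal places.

Sort the longitudes: -179.83°, -178.38°, -176.35°, -173.48°, +166.32°, +168.58°, +170.89°, +173.38°.
Eastward gaps between consecutive values (wrapping around): 1.45°, 2.03°, 2.87°, 339.80°, 2.26°, 2.31°, 2.49°, 6.79°.
Largest gap = 339.80° ⇒ minimal covering band is its complement: 360° − 339.80° = 20.20°.
Band runs from +166.32° eastward to -173.48°, crossing the antimeridian.

20.20°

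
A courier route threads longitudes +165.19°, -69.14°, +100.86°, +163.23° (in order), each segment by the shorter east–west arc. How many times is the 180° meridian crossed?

Leg 1: +165.19° → -69.14°, shortest Δλ = 125.67° (east) — crosses 180°.
Leg 2: -69.14° → +100.86°, shortest Δλ = 170.0° (east) — does not cross 180°.
Leg 3: +100.86° → +163.23°, shortest Δλ = 62.37° (east) — does not cross 180°.
Total crossings: 1.

1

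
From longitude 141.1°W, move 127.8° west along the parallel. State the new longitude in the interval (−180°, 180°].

91.1°E

Start at -141.1°; shift −127.8° → -268.9°.
-268.9° lies outside (−180°, 180°]; add 360° → +91.1°.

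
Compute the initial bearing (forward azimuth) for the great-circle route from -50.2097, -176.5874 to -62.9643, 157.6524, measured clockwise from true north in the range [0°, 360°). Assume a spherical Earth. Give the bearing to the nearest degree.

Δλ = 157.6524 − -176.5874 = 334.2398°; wrapped into (−180°, 180°]: -25.7602°.
θ = atan2( sin Δλ · cos φ₂ , cos φ₁ · sin φ₂ − sin φ₁ · cos φ₂ · cos Δλ )
  = atan2(-0.19755, -0.25549) = -142.288° → normalised to [0°, 360°): 217.712°.

218°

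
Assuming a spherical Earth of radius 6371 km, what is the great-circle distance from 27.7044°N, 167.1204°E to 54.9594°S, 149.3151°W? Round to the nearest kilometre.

10086 km

Δλ = -149.3151 − 167.1204 = -316.4355°; wrapped into (−180°, 180°]: 43.5645°.
Δφ = -54.9594 − 27.7044 = -82.6638°.
a = sin²(Δφ/2) + cos φ₁ · cos φ₂ · sin²(Δλ/2) = 0.506152.
c = 2·atan2(√a, √(1−a)) = 1.58310 rad → d = 6371·c ≈ 10085.94 km.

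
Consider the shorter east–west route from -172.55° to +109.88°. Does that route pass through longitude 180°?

Yes

Naïve |109.88 − -172.55| = 282.43° > 180°, so the shorter arc goes the other way round — across 180°.
Signed shortest Δλ = ((109.88 − -172.55 + 180) mod 360) − 180 = -77.57°.
Going west by 77.57° from -172.55° passes through 180° before reaching +109.88°.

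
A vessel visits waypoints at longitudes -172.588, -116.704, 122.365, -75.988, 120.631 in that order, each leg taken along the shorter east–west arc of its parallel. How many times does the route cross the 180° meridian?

3

Leg 1: -172.588° → -116.704°, shortest Δλ = 55.884° (east) — does not cross 180°.
Leg 2: -116.704° → +122.365°, shortest Δλ = -120.931° (west) — crosses 180°.
Leg 3: +122.365° → -75.988°, shortest Δλ = 161.647° (east) — crosses 180°.
Leg 4: -75.988° → +120.631°, shortest Δλ = -163.381° (west) — crosses 180°.
Total crossings: 3.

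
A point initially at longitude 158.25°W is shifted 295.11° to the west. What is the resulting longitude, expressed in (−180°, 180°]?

93.36°W

Start at -158.25°; shift −295.11° → -453.36°.
-453.36° lies outside (−180°, 180°]; add 360° → -93.36°.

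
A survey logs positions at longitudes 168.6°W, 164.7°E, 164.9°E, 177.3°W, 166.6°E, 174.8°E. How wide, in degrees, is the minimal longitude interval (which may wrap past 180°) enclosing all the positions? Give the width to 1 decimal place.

26.7°

Sort the longitudes: -177.3°, -168.6°, +164.7°, +164.9°, +166.6°, +174.8°.
Eastward gaps between consecutive values (wrapping around): 8.7°, 333.3°, 0.2°, 1.7°, 8.2°, 7.9°.
Largest gap = 333.3° ⇒ minimal covering band is its complement: 360° − 333.3° = 26.7°.
Band runs from +164.7° eastward to -168.6°, crossing the antimeridian.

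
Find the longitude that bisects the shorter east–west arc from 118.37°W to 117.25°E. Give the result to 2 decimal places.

179.44°E

Signed shortest Δλ from -118.37° to +117.25° is -124.38°.
Midpoint longitude = -118.37° + (-124.38°)/2 = -118.37° − 62.19° = -180.56°.
Normalise into (−180°, 180°]: +179.44°.
(The naïve average (-118.37 + +117.25)/2 = -0.56° is on the wrong side of the globe.)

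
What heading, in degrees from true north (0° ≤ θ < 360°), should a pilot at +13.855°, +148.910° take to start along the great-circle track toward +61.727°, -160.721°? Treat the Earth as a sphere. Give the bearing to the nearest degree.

Δλ = -160.721 − 148.910 = -309.631°; wrapped into (−180°, 180°]: 50.369°.
θ = atan2( sin Δλ · cos φ₂ , cos φ₁ · sin φ₂ − sin φ₁ · cos φ₂ · cos Δλ )
  = atan2(0.36481, 0.78273) = 24.989° → normalised to [0°, 360°): 24.989°.

25°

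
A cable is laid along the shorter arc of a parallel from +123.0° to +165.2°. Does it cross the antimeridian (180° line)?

No

Signed shortest Δλ = ((165.2 − 123.0 + 180) mod 360) − 180 = 42.2°.
Going east by 42.2° from +123.0° reaches +165.2° without touching 180°.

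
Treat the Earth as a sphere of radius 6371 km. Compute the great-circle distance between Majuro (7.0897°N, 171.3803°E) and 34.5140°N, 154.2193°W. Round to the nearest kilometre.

4656 km

Δλ = -154.2193 − 171.3803 = -325.5996°; wrapped into (−180°, 180°]: 34.4004°.
Δφ = 34.5140 − 7.0897 = 27.4243°.
a = sin²(Δφ/2) + cos φ₁ · cos φ₂ · sin²(Δλ/2) = 0.127693.
c = 2·atan2(√a, √(1−a)) = 0.73084 rad → d = 6371·c ≈ 4656.18 km.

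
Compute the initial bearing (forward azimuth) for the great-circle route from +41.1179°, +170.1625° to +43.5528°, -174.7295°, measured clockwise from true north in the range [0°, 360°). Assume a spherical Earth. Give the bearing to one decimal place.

72.7°

Δλ = -174.7295 − 170.1625 = -344.8920°; wrapped into (−180°, 180°]: 15.1080°.
θ = atan2( sin Δλ · cos φ₂ , cos φ₁ · sin φ₂ − sin φ₁ · cos φ₂ · cos Δλ )
  = atan2(0.18890, 0.05896) = 72.666° → normalised to [0°, 360°): 72.666°.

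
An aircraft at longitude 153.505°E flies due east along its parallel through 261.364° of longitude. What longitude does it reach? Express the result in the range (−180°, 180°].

54.869°E

Start at +153.505°; shift +261.364° → +414.869°.
+414.869° lies outside (−180°, 180°]; subtract 360° → +54.869°.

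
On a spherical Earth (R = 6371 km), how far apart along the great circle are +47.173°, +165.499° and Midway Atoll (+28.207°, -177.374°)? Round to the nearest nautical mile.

1393 nmi

Δλ = -177.374 − 165.499 = -342.873°; wrapped into (−180°, 180°]: 17.127°.
Δφ = 28.207 − 47.173 = -18.966°.
a = sin²(Δφ/2) + cos φ₁ · cos φ₂ · sin²(Δλ/2) = 0.040427.
c = 2·atan2(√a, √(1−a)) = 0.40489 rad → d = 6371·c ≈ 2579.55 km ≈ 1392.85 nmi.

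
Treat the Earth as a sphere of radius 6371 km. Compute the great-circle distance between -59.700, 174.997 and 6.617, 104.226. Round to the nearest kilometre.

9590 km

Δλ = 104.226 − 174.997 = -70.771°.
Δφ = 6.617 − -59.700 = 66.317°.
a = sin²(Δφ/2) + cos φ₁ · cos φ₂ · sin²(Δλ/2) = 0.467217.
c = 2·atan2(√a, √(1−a)) = 1.50518 rad → d = 6371·c ≈ 9589.52 km.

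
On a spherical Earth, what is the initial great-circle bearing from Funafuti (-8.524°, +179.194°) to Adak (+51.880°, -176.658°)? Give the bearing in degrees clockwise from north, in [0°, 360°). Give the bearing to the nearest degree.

Δλ = -176.658 − 179.194 = -355.852°; wrapped into (−180°, 180°]: 4.148°.
θ = atan2( sin Δλ · cos φ₂ , cos φ₁ · sin φ₂ − sin φ₁ · cos φ₂ · cos Δλ )
  = atan2(0.04465, 0.86929) = 2.940° → normalised to [0°, 360°): 2.940°.

3°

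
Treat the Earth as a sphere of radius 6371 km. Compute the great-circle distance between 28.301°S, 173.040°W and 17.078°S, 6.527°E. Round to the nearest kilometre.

14969 km

Δλ = 6.527 − -173.040 = 179.567°.
Δφ = -17.078 − -28.301 = 11.223°.
a = sin²(Δφ/2) + cos φ₁ · cos φ₂ · sin²(Δλ/2) = 0.851195.
c = 2·atan2(√a, √(1−a)) = 2.34955 rad → d = 6371·c ≈ 14968.96 km.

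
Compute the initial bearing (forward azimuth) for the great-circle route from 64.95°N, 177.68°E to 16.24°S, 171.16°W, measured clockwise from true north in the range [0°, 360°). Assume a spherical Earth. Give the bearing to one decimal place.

Δλ = -171.16 − 177.68 = -348.84°; wrapped into (−180°, 180°]: 11.16°.
θ = atan2( sin Δλ · cos φ₂ , cos φ₁ · sin φ₂ − sin φ₁ · cos φ₂ · cos Δλ )
  = atan2(0.18583, -0.97175) = 169.174° → normalised to [0°, 360°): 169.174°.

169.2°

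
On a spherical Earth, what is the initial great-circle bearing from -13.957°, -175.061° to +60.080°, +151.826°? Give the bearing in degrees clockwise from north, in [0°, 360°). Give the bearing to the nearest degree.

Δλ = 151.826 − -175.061 = 326.887°; wrapped into (−180°, 180°]: -33.113°.
θ = atan2( sin Δλ · cos φ₂ , cos φ₁ · sin φ₂ − sin φ₁ · cos φ₂ · cos Δλ )
  = atan2(-0.27249, 0.94190) = -16.135° → normalised to [0°, 360°): 343.865°.

344°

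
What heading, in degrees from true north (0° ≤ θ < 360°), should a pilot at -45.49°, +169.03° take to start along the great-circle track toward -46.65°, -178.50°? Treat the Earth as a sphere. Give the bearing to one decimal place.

Δλ = -178.50 − 169.03 = -347.53°; wrapped into (−180°, 180°]: 12.47°.
θ = atan2( sin Δλ · cos φ₂ , cos φ₁ · sin φ₂ − sin φ₁ · cos φ₂ · cos Δλ )
  = atan2(0.14822, -0.03179) = 102.106° → normalised to [0°, 360°): 102.106°.

102.1°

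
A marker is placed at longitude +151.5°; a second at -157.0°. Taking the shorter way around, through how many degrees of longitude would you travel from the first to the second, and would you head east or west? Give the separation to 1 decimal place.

Raw difference: -157.0 − 151.5 = -308.5°.
Normalise into (−180°, 180°]: -308.5° + 360° = 51.5°.
Positive ⇒ the second point lies to the east; separation 51.5°.

51.5° east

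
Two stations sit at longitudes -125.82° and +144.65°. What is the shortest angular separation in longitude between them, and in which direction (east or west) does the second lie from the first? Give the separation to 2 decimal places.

Raw difference: 144.65 − -125.82 = 270.47°.
Normalise into (−180°, 180°]: 270.47° − 360° = -89.53°.
Negative ⇒ the second point lies to the west; separation 89.53°.

89.53° west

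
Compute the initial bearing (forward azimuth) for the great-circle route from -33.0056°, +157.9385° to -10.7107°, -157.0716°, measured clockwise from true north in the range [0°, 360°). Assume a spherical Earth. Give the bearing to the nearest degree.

72°

Δλ = -157.0716 − 157.9385 = -315.0101°; wrapped into (−180°, 180°]: 44.9899°.
θ = atan2( sin Δλ · cos φ₂ , cos φ₁ · sin φ₂ − sin φ₁ · cos φ₂ · cos Δλ )
  = atan2(0.69467, 0.22268) = 72.227° → normalised to [0°, 360°): 72.227°.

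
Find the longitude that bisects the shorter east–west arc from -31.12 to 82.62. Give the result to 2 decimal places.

+25.75°

Signed shortest Δλ from -31.12° to +82.62° is +113.74°.
Midpoint longitude = -31.12° + (+113.74°)/2 = -31.12° + 56.87° = +25.75°.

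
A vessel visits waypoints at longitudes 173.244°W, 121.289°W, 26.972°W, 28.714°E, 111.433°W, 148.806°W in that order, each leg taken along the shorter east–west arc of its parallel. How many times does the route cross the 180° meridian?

Leg 1: -173.244° → -121.289°, shortest Δλ = 51.955° (east) — does not cross 180°.
Leg 2: -121.289° → -26.972°, shortest Δλ = 94.317° (east) — does not cross 180°.
Leg 3: -26.972° → +28.714°, shortest Δλ = 55.686° (east) — does not cross 180°.
Leg 4: +28.714° → -111.433°, shortest Δλ = -140.147° (west) — does not cross 180°.
Leg 5: -111.433° → -148.806°, shortest Δλ = -37.373° (west) — does not cross 180°.
Total crossings: 0.

0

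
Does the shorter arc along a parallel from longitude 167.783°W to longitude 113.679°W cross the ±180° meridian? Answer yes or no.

Signed shortest Δλ = ((-113.679 − -167.783 + 180) mod 360) − 180 = 54.104°.
Going east by 54.104° from -167.783° reaches -113.679° without touching 180°.

No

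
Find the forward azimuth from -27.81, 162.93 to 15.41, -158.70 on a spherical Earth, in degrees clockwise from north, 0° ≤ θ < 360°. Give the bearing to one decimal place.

45.5°

Δλ = -158.70 − 162.93 = -321.63°; wrapped into (−180°, 180°]: 38.37°.
θ = atan2( sin Δλ · cos φ₂ , cos φ₁ · sin φ₂ − sin φ₁ · cos φ₂ · cos Δλ )
  = atan2(0.59842, 0.58766) = 45.520° → normalised to [0°, 360°): 45.520°.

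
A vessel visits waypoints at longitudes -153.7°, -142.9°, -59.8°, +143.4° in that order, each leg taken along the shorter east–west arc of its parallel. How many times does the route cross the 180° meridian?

1

Leg 1: -153.7° → -142.9°, shortest Δλ = 10.8° (east) — does not cross 180°.
Leg 2: -142.9° → -59.8°, shortest Δλ = 83.1° (east) — does not cross 180°.
Leg 3: -59.8° → +143.4°, shortest Δλ = -156.8° (west) — crosses 180°.
Total crossings: 1.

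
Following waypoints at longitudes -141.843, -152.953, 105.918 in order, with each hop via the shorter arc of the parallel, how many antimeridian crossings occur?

Leg 1: -141.843° → -152.953°, shortest Δλ = -11.11° (west) — does not cross 180°.
Leg 2: -152.953° → +105.918°, shortest Δλ = -101.129° (west) — crosses 180°.
Total crossings: 1.

1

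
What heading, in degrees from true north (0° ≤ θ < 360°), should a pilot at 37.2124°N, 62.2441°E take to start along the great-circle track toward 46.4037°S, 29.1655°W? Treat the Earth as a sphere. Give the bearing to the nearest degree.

Δλ = -29.1655 − 62.2441 = -91.4096°.
θ = atan2( sin Δλ · cos φ₂ , cos φ₁ · sin φ₂ − sin φ₁ · cos φ₂ · cos Δλ )
  = atan2(-0.68936, -0.56651) = -129.413° → normalised to [0°, 360°): 230.587°.

231°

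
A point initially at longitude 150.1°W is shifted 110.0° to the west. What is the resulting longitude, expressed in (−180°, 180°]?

99.9°E

Start at -150.1°; shift −110.0° → -260.1°.
-260.1° lies outside (−180°, 180°]; add 360° → +99.9°.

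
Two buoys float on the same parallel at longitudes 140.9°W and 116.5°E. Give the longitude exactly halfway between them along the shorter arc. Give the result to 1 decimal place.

167.8°E

Signed shortest Δλ from -140.9° to +116.5° is -102.6°.
Midpoint longitude = -140.9° + (-102.6°)/2 = -140.9° − 51.3° = -192.2°.
Normalise into (−180°, 180°]: +167.8°.
(The naïve average (-140.9 + +116.5)/2 = -12.2° is on the wrong side of the globe.)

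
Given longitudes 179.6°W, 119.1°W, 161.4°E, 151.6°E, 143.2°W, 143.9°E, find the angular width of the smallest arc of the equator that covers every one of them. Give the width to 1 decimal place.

Sort the longitudes: -179.6°, -143.2°, -119.1°, +143.9°, +151.6°, +161.4°.
Eastward gaps between consecutive values (wrapping around): 36.4°, 24.1°, 263.0°, 7.7°, 9.8°, 19.0°.
Largest gap = 263.0° ⇒ minimal covering band is its complement: 360° − 263.0° = 97.0°.
Band runs from +143.9° eastward to -119.1°, crossing the antimeridian.

97.0°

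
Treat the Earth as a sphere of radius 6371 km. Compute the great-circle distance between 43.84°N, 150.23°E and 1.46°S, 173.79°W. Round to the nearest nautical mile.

Δλ = -173.79 − 150.23 = -324.02°; wrapped into (−180°, 180°]: 35.98°.
Δφ = -1.46 − 43.84 = -45.30°.
a = sin²(Δφ/2) + cos φ₁ · cos φ₂ · sin²(Δλ/2) = 0.217082.
c = 2·atan2(√a, √(1−a)) = 0.96935 rad → d = 6371·c ≈ 6175.73 km ≈ 3334.63 nmi.

3335 nmi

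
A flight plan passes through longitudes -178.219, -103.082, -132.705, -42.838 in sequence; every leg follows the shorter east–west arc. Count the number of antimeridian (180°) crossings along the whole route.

0

Leg 1: -178.219° → -103.082°, shortest Δλ = 75.137° (east) — does not cross 180°.
Leg 2: -103.082° → -132.705°, shortest Δλ = -29.623° (west) — does not cross 180°.
Leg 3: -132.705° → -42.838°, shortest Δλ = 89.867° (east) — does not cross 180°.
Total crossings: 0.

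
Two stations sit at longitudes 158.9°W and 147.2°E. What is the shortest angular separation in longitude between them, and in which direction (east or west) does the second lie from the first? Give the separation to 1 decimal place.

53.9° west

Raw difference: 147.2 − -158.9 = 306.1°.
Normalise into (−180°, 180°]: 306.1° − 360° = -53.9°.
Negative ⇒ the second point lies to the west; separation 53.9°.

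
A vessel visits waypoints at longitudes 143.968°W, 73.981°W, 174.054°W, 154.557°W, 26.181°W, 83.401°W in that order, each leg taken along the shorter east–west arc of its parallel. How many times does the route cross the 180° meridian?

Leg 1: -143.968° → -73.981°, shortest Δλ = 69.987° (east) — does not cross 180°.
Leg 2: -73.981° → -174.054°, shortest Δλ = -100.073° (west) — does not cross 180°.
Leg 3: -174.054° → -154.557°, shortest Δλ = 19.497° (east) — does not cross 180°.
Leg 4: -154.557° → -26.181°, shortest Δλ = 128.376° (east) — does not cross 180°.
Leg 5: -26.181° → -83.401°, shortest Δλ = -57.22° (west) — does not cross 180°.
Total crossings: 0.

0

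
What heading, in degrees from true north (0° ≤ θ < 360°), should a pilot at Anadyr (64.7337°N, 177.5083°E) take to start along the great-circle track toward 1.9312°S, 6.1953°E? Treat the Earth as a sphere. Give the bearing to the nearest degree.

Δλ = 6.1953 − 177.5083 = -171.3130°.
θ = atan2( sin Δλ · cos φ₂ , cos φ₁ · sin φ₂ − sin φ₁ · cos φ₂ · cos Δλ )
  = atan2(-0.15095, 0.87907) = -9.744° → normalised to [0°, 360°): 350.256°.

350°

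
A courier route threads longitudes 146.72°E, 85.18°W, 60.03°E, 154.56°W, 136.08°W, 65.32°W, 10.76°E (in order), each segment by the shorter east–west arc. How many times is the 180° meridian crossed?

2

Leg 1: +146.72° → -85.18°, shortest Δλ = 128.1° (east) — crosses 180°.
Leg 2: -85.18° → +60.03°, shortest Δλ = 145.21° (east) — does not cross 180°.
Leg 3: +60.03° → -154.56°, shortest Δλ = 145.41° (east) — crosses 180°.
Leg 4: -154.56° → -136.08°, shortest Δλ = 18.48° (east) — does not cross 180°.
Leg 5: -136.08° → -65.32°, shortest Δλ = 70.76° (east) — does not cross 180°.
Leg 6: -65.32° → +10.76°, shortest Δλ = 76.08° (east) — does not cross 180°.
Total crossings: 2.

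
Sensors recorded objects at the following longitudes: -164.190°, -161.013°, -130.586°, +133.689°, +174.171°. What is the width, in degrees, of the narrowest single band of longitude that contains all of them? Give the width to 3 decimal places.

95.725°

Sort the longitudes: -164.190°, -161.013°, -130.586°, +133.689°, +174.171°.
Eastward gaps between consecutive values (wrapping around): 3.177°, 30.427°, 264.275°, 40.482°, 21.639°.
Largest gap = 264.275° ⇒ minimal covering band is its complement: 360° − 264.275° = 95.725°.
Band runs from +133.689° eastward to -130.586°, crossing the antimeridian.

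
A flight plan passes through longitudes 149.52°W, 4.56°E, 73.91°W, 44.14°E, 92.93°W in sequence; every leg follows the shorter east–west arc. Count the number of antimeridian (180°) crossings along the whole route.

Leg 1: -149.52° → +4.56°, shortest Δλ = 154.08° (east) — does not cross 180°.
Leg 2: +4.56° → -73.91°, shortest Δλ = -78.47° (west) — does not cross 180°.
Leg 3: -73.91° → +44.14°, shortest Δλ = 118.05° (east) — does not cross 180°.
Leg 4: +44.14° → -92.93°, shortest Δλ = -137.07° (west) — does not cross 180°.
Total crossings: 0.

0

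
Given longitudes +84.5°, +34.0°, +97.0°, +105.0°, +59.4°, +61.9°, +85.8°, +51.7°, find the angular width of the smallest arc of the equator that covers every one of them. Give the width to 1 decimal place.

Sort the longitudes: +34.0°, +51.7°, +59.4°, +61.9°, +84.5°, +85.8°, +97.0°, +105.0°.
Eastward gaps between consecutive values (wrapping around): 17.7°, 7.7°, 2.5°, 22.6°, 1.3°, 11.2°, 8.0°, 289.0°.
Largest gap = 289.0° ⇒ minimal covering band is its complement: 360° − 289.0° = 71.0°.
Band runs from +34.0° eastward to +105.0°.

71.0°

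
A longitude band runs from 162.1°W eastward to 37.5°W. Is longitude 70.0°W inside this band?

Yes

Band width going east from -162.1° to -37.5°: ((-37.5 − -162.1) mod 360) = 124.6°.
Offset of -70.0° east of the west edge: ((-70.0 − -162.1) mod 360) = 92.1°.
92.1° ≤ 124.6° ⇒ inside.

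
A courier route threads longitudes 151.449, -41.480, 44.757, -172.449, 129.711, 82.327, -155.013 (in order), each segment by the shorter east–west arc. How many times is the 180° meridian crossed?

4

Leg 1: +151.449° → -41.480°, shortest Δλ = 167.071° (east) — crosses 180°.
Leg 2: -41.480° → +44.757°, shortest Δλ = 86.237° (east) — does not cross 180°.
Leg 3: +44.757° → -172.449°, shortest Δλ = 142.794° (east) — crosses 180°.
Leg 4: -172.449° → +129.711°, shortest Δλ = -57.84° (west) — crosses 180°.
Leg 5: +129.711° → +82.327°, shortest Δλ = -47.384° (west) — does not cross 180°.
Leg 6: +82.327° → -155.013°, shortest Δλ = 122.66° (east) — crosses 180°.
Total crossings: 4.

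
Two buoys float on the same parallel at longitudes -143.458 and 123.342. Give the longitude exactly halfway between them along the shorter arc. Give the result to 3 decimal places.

+169.942°

Signed shortest Δλ from -143.458° to +123.342° is -93.200°.
Midpoint longitude = -143.458° + (-93.200°)/2 = -143.458° − 46.600° = -190.058°.
Normalise into (−180°, 180°]: +169.942°.
(The naïve average (-143.458 + +123.342)/2 = -10.058° is on the wrong side of the globe.)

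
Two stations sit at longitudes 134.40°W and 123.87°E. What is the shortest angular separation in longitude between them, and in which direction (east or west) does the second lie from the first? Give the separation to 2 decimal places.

101.73° west

Raw difference: 123.87 − -134.40 = 258.27°.
Normalise into (−180°, 180°]: 258.27° − 360° = -101.73°.
Negative ⇒ the second point lies to the west; separation 101.73°.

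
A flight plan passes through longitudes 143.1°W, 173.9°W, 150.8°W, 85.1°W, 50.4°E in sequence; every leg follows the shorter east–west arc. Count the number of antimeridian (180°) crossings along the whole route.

0

Leg 1: -143.1° → -173.9°, shortest Δλ = -30.8° (west) — does not cross 180°.
Leg 2: -173.9° → -150.8°, shortest Δλ = 23.1° (east) — does not cross 180°.
Leg 3: -150.8° → -85.1°, shortest Δλ = 65.7° (east) — does not cross 180°.
Leg 4: -85.1° → +50.4°, shortest Δλ = 135.5° (east) — does not cross 180°.
Total crossings: 0.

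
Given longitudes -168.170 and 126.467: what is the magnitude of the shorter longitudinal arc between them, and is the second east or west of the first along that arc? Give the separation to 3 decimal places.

65.363° west

Raw difference: 126.467 − -168.170 = 294.637°.
Normalise into (−180°, 180°]: 294.637° − 360° = -65.363°.
Negative ⇒ the second point lies to the west; separation 65.363°.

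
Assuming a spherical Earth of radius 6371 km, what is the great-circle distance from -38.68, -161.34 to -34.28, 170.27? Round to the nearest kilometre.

Δλ = 170.27 − -161.34 = 331.61°; wrapped into (−180°, 180°]: -28.39°.
Δφ = -34.28 − -38.68 = 4.40°.
a = sin²(Δφ/2) + cos φ₁ · cos φ₂ · sin²(Δλ/2) = 0.040263.
c = 2·atan2(√a, √(1−a)) = 0.40406 rad → d = 6371·c ≈ 2574.24 km.

2574 km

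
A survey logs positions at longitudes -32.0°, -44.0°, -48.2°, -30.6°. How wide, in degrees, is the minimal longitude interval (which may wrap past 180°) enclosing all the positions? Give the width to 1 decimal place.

17.6°

Sort the longitudes: -48.2°, -44.0°, -32.0°, -30.6°.
Eastward gaps between consecutive values (wrapping around): 4.2°, 12.0°, 1.4°, 342.4°.
Largest gap = 342.4° ⇒ minimal covering band is its complement: 360° − 342.4° = 17.6°.
Band runs from -48.2° eastward to -30.6°.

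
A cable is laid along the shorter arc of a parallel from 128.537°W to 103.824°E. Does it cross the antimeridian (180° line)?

Yes

Naïve |103.824 − -128.537| = 232.361° > 180°, so the shorter arc goes the other way round — across 180°.
Signed shortest Δλ = ((103.824 − -128.537 + 180) mod 360) − 180 = -127.639°.
Going west by 127.639° from -128.537° passes through 180° before reaching +103.824°.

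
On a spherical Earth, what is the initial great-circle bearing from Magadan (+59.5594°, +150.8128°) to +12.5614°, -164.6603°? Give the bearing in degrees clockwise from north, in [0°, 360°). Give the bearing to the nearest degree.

126°

Δλ = -164.6603 − 150.8128 = -315.4731°; wrapped into (−180°, 180°]: 44.5269°.
θ = atan2( sin Δλ · cos φ₂ , cos φ₁ · sin φ₂ − sin φ₁ · cos φ₂ · cos Δλ )
  = atan2(0.68446, -0.48975) = 125.585° → normalised to [0°, 360°): 125.585°.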